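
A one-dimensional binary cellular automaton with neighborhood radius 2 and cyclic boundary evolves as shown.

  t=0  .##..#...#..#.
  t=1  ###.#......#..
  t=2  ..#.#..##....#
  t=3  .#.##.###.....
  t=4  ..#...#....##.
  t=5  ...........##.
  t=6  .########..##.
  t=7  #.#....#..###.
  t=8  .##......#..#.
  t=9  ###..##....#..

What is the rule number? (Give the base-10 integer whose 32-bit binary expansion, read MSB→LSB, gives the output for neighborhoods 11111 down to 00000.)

  [31] ##### => .  t=6,i=3
  [30] ####. => #  t=6,i=7
  [29] ###.# => #  t=1,i=2
  [28] ###.. => .  t=3,i=8
  [27] ##.## => .  t=3,i=5
  [26] ##.#. => .  t=1,i=3
  [25] ##..# => .  t=0,i=3
  [24] ##... => .  t=2,i=9
  [23] #.### => #  t=3,i=6
  [22] #.##. => .  t=3,i=3
  [21] #.#.# => .  t=7,i=0
  [20] #.#.. => #  t=1,i=4
  [19] #..## => #  t=0,i=0
  [18] #..#. => #  t=0,i=4
  [17] #...# => .  t=0,i=7
  [16] #.... => .  t=1,i=6
  [15] .#### => #  t=6,i=2
  [14] .###. => .  t=1,i=1
  [13] .##.# => .  t=3,i=4
  [12] .##.. => #  t=0,i=2
  [11] .#.## => #  t=3,i=2
  [10] .#.#. => #  t=2,i=3
  [9] .#..# => .  t=0,i=10
  [8] .#... => .  t=0,i=6
  [7] ..### => .  t=1,i=0
  [6] ..##. => #  t=0,i=1
  [5] ..#.# => .  t=2,i=2
  [4] ..#.. => .  t=0,i=5
  [3] ...## => .  t=4,i=10
  [2] ...#. => .  t=0,i=8
  [1] ....# => .  t=1,i=9
  [0] ..... => #  t=1,i=7
  bits 01100000100111001001110001000001 = 1620876353

1620876353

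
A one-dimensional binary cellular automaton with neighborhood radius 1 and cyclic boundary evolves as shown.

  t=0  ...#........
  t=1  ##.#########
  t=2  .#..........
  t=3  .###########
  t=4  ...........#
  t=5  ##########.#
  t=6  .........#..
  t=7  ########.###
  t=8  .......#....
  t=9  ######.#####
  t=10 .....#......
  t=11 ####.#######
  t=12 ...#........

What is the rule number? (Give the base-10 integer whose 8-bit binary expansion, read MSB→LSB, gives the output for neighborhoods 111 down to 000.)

  ### -> .   bit 7 = 0  t=1,i=0
  ##. -> #   bit 6 = 1  t=1,i=1
  #.# -> .   bit 5 = 0  t=1,i=2
  #.. -> #   bit 4 = 1  t=0,i=4
  .## -> .   bit 3 = 0  t=1,i=3
  .#. -> #   bit 2 = 1  t=0,i=3
  ..# -> .   bit 1 = 0  t=0,i=2
  ... -> #   bit 0 = 1  t=0,i=0
  bits 01010101 = 85

85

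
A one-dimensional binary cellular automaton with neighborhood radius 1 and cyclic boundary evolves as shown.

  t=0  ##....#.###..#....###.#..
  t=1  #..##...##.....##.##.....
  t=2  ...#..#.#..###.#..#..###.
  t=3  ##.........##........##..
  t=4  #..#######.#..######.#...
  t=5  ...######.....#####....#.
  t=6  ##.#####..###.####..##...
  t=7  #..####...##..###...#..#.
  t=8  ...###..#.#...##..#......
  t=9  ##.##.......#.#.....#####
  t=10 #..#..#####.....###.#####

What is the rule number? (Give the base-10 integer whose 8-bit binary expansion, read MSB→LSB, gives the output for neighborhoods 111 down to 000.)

  ### -> #   bit 7 = 1  t=0,i=9
  ##. -> .   bit 6 = 0  t=0,i=1
  #.# -> .   bit 5 = 0  t=0,i=7
  #.. -> .   bit 4 = 0  t=0,i=2
  .## -> #   bit 3 = 1  t=0,i=0
  .#. -> .   bit 2 = 0  t=0,i=6
  ..# -> .   bit 1 = 0  t=0,i=5
  ... -> #   bit 0 = 1  t=0,i=3
  bits 10001001 = 137

137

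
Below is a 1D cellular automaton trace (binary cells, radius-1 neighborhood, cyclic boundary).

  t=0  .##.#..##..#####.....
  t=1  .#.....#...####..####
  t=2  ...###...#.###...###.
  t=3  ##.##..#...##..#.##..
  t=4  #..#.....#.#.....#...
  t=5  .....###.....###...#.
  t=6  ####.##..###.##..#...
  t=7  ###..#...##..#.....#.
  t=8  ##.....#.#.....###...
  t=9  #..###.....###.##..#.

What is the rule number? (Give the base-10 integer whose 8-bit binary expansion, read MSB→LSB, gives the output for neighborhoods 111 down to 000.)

  [7] ### => #  t=0,i=12
  [6] ##. => .  t=0,i=2
  [5] #.# => .  t=0,i=3
  [4] #.. => .  t=0,i=5
  [3] .## => #  t=0,i=1
  [2] .#. => .  t=0,i=4
  [1] ..# => .  t=0,i=0
  [0] ... => #  t=0,i=17
  bits 10001001 = 137

137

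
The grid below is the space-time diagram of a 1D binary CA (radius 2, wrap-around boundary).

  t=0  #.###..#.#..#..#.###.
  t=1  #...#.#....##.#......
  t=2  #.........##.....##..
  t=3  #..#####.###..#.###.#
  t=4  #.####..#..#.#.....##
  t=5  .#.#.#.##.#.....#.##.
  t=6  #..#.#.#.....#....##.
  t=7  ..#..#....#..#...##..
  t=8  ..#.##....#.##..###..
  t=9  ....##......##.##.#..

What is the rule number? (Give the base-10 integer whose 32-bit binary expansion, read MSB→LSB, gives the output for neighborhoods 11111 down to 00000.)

2557251801

  nb #####: next=#  (t=3,i=5, bit31=1)
  nb ####.: next=.  (t=3,i=6, bit30=0)
  nb ###.#: next=.  (t=0,i=19, bit29=0)
  nb ###..: next=#  (t=0,i=4, bit28=1)
  nb ##.##: next=#  (t=3,i=8, bit27=1)
  nb ##.#.: next=.  (t=0,i=20, bit26=0)
  nb ##..#: next=.  (t=0,i=5, bit25=0)
  nb ##...: next=.  (t=2,i=12, bit24=0)
  nb #.###: next=.  (t=0,i=2, bit23=0)
  nb #.##.: next=#  (t=3,i=20, bit22=1)
  nb #.#.#: next=#  (t=0,i=0, bit21=1)
  nb #.#..: next=.  (t=0,i=9, bit20=0)
  nb #..##: next=#  (t=3,i=2, bit19=1)
  nb #..#.: next=#  (t=0,i=6, bit18=1)
  nb #...#: next=.  (t=1,i=2, bit17=0)
  nb #....: next=.  (t=1,i=8, bit16=0)
  nb .####: next=#  (t=3,i=4, bit15=1)
  nb .###.: next=.  (t=0,i=3, bit14=0)
  nb .##.#: next=.  (t=1,i=12, bit13=0)
  nb .##..: next=#  (t=2,i=11, bit12=1)
  nb .#.##: next=.  (t=0,i=1, bit11=0)
  nb .#.#.: next=.  (t=0,i=8, bit10=0)
  nb .#..#: next=.  (t=0,i=10, bit9=0)
  nb .#...: next=.  (t=1,i=1, bit8=0)
  nb ..###: next=#  (t=3,i=3, bit7=1)
  nb ..##.: next=#  (t=1,i=11, bit6=1)
  nb ..#.#: next=.  (t=0,i=7, bit5=0)
  nb ..#..: next=#  (t=0,i=12, bit4=1)
  nb ...##: next=#  (t=1,i=10, bit3=1)
  nb ...#.: next=.  (t=1,i=3, bit2=0)
  nb ....#: next=.  (t=1,i=9, bit1=0)
  nb .....: next=#  (t=1,i=17, bit0=1)
  bits 10011000011011001001000011011001 = 2557251801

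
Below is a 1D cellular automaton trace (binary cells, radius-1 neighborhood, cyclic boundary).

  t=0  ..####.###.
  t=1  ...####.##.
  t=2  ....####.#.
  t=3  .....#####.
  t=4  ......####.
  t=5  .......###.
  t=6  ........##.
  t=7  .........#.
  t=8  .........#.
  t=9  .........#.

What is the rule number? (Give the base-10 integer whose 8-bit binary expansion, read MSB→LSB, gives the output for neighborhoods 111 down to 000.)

  [7] ### => #  t=0,i=3
  [6] ##. => #  t=0,i=5
  [5] #.# => #  t=0,i=6
  [4] #.. => .  t=0,i=10
  [3] .## => .  t=0,i=2
  [2] .#. => #  t=2,i=9
  [1] ..# => .  t=0,i=1
  [0] ... => .  t=0,i=0
  bits 11100100 = 228

228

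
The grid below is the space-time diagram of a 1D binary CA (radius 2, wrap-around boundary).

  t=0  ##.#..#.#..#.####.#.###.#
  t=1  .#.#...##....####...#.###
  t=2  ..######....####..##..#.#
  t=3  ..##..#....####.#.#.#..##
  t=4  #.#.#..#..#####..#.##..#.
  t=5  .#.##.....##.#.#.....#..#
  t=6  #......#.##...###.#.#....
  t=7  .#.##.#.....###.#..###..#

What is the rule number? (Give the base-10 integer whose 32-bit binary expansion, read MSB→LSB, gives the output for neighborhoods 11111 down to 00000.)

1787987405

  #####|.  b31=0 t=2,i=4
  ####.|#  b30=1 t=0,i=15
  ###.#|#  b29=1 t=0,i=1
  ###..|.  b28=0 t=1,i=16
  ##.##|#  b27=1 t=0,i=23
  ##.#.|.  b26=0 t=0,i=2
  ##..#|#  b25=1 t=2,i=16
  ##...|.  b24=0 t=1,i=9
  #.###|#  b23=1 t=0,i=13
  #.##.|.  b22=0 t=4,i=19
  #.#.#|.  b21=0 t=0,i=18
  #.#..|#  b20=1 t=0,i=3
  #..##|.  b19=0 t=2,i=1
  #..#.|.  b18=0 t=0,i=5
  #...#|#  b17=1 t=1,i=5
  #....|.  b16=0 t=1,i=10
  .####|#  b15=1 t=0,i=14
  .###.|.  b14=0 t=0,i=0
  .##.#|.  b13=0 t=5,i=11
  .##..|.  b12=0 t=1,i=8
  .#.##|.  b11=0 t=0,i=12
  .#.#.|#  b10=1 t=0,i=7
  .#..#|.  b9=0 t=0,i=4
  .#...|#  b8=1 t=1,i=4
  ..###|#  b7=1 t=1,i=13
  ..##.|#  b6=1 t=1,i=7
  ..#.#|.  b5=0 t=0,i=6
  ..#..|.  b4=0 t=3,i=6
  ...##|#  b3=1 t=1,i=6
  ...#.|#  b2=1 t=1,i=19
  ....#|.  b1=0 t=1,i=11
  .....|#  b0=1 t=5,i=7
  bits 01101010100100101000010111001101 = 1787987405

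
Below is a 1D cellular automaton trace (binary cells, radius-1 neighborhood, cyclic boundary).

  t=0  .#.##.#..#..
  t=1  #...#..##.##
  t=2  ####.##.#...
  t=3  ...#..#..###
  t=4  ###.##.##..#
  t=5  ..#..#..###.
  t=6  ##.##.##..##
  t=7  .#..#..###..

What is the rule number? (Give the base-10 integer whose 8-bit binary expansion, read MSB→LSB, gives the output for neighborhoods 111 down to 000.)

83

  [7] ### => .  t=1,i=11
  [6] ##. => #  t=0,i=4
  [5] #.# => .  t=0,i=2
  [4] #.. => #  t=0,i=7
  [3] .## => .  t=0,i=3
  [2] .#. => .  t=0,i=1
  [1] ..# => #  t=0,i=0
  [0] ... => #  t=0,i=11
  bits 01010011 = 83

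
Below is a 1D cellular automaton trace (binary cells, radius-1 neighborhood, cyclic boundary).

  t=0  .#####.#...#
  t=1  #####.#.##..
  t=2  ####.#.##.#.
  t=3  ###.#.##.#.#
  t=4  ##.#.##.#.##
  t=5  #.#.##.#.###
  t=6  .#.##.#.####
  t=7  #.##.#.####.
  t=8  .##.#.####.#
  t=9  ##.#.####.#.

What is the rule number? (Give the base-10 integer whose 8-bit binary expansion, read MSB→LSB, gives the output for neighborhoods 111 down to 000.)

  [7] ### => #  t=0,i=2
  [6] ##. => .  t=0,i=5
  [5] #.# => #  t=0,i=0
  [4] #.. => #  t=0,i=8
  [3] .## => #  t=0,i=1
  [2] .#. => .  t=0,i=7
  [1] ..# => .  t=0,i=10
  [0] ... => #  t=0,i=9
  bits 10111001 = 185

185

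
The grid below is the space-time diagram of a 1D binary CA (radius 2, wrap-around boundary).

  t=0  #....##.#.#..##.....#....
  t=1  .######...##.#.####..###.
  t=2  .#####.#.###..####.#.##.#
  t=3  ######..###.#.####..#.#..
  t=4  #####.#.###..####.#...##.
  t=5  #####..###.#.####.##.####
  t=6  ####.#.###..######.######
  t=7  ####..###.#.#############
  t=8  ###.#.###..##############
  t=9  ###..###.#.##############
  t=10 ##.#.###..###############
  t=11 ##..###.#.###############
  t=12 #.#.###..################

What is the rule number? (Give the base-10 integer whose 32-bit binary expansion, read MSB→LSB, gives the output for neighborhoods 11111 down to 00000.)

3952208843

  ##### -> #   bit 31 = 1  t=1,i=3
  ####. -> #   bit 30 = 1  t=1,i=5
  ###.# -> #   bit 29 = 1  t=2,i=5
  ###.. -> .   bit 28 = 0  t=1,i=6
  ##.## -> #   bit 27 = 1  t=4,i=24
  ##.#. -> .   bit 26 = 0  t=0,i=7
  ##..# -> #   bit 25 = 1  t=1,i=19
  ##... -> #   bit 24 = 1  t=0,i=15
  #.### -> #   bit 23 = 1  t=1,i=15
  #.##. -> .   bit 22 = 0  t=2,i=21
  #.#.# -> .   bit 21 = 0  t=0,i=8
  #.#.. -> #   bit 20 = 1  t=0,i=10
  #..## -> .   bit 19 = 0  t=0,i=12
  #..#. -> .   bit 18 = 0  t=3,i=19
  #...# -> .   bit 17 = 0  t=1,i=8
  #.... -> #   bit 16 = 1  t=0,i=2
  .#### -> #   bit 15 = 1  t=1,i=2
  .###. -> #   bit 14 = 1  t=1,i=22
  .##.# -> #   bit 13 = 1  t=0,i=6
  .##.. -> .   bit 12 = 0  t=0,i=14
  .#.## -> #   bit 11 = 1  t=1,i=14
  .#.#. -> .   bit 10 = 0  t=0,i=9
  .#..# -> #   bit 9 = 1  t=0,i=11
  .#... -> #   bit 8 = 1  t=0,i=1
  ..### -> #   bit 7 = 1  t=1,i=1
  ..##. -> #   bit 6 = 1  t=0,i=5
  ..#.# -> .   bit 5 = 0  t=3,i=20
  ..#.. -> .   bit 4 = 0  t=0,i=0
  ...## -> #   bit 3 = 1  t=0,i=4
  ...#. -> .   bit 2 = 0  t=0,i=19
  ....# -> #   bit 1 = 1  t=0,i=3
  ..... -> #   bit 0 = 1  t=0,i=17
  bits 11101011100100011110101111001011 = 3952208843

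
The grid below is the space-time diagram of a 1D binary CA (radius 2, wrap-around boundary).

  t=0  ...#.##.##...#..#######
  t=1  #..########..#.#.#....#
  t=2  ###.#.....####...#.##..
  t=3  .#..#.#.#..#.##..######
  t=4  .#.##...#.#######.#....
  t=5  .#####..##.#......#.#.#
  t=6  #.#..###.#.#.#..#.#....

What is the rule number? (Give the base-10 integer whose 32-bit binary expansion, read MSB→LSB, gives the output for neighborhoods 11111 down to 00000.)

  nb #####: next=.  (t=0,i=18, bit31=0)
  nb ####.: next=.  (t=0,i=21, bit30=0)
  nb ###.#: next=.  (t=2,i=2, bit29=0)
  nb ###..: next=#  (t=0,i=22, bit28=1)
  nb ##.##: next=#  (t=0,i=7, bit27=1)
  nb ##.#.: next=.  (t=2,i=3, bit26=0)
  nb ##..#: next=#  (t=1,i=1, bit25=1)
  nb ##...: next=#  (t=0,i=0, bit24=1)
  nb #.###: next=.  (t=4,i=10, bit23=0)
  nb #.##.: next=#  (t=0,i=5, bit22=1)
  nb #.#.#: next=.  (t=1,i=15, bit21=0)
  nb #.#..: next=#  (t=1,i=17, bit20=1)
  nb #..##: next=#  (t=0,i=15, bit19=1)
  nb #..#.: next=#  (t=1,i=12, bit18=1)
  nb #...#: next=.  (t=0,i=1, bit17=0)
  nb #....: next=#  (t=1,i=19, bit16=1)
  nb .####: next=#  (t=0,i=17, bit15=1)
  nb .###.: next=#  (t=2,i=1, bit14=1)
  nb .##.#: next=#  (t=0,i=6, bit13=1)
  nb .##..: next=#  (t=0,i=9, bit12=1)
  nb .#.##: next=#  (t=0,i=4, bit11=1)
  nb .#.#.: next=.  (t=1,i=14, bit10=0)
  nb .#..#: next=.  (t=0,i=14, bit9=0)
  nb .#...: next=.  (t=1,i=18, bit8=0)
  nb ..###: next=.  (t=0,i=16, bit7=0)
  nb ..##.: next=.  (t=1,i=22, bit6=0)
  nb ..#.#: next=#  (t=0,i=3, bit5=1)
  nb ..#..: next=#  (t=0,i=13, bit4=1)
  nb ...##: next=.  (t=1,i=21, bit3=0)
  nb ...#.: next=.  (t=0,i=2, bit2=0)
  nb ....#: next=#  (t=1,i=20, bit1=1)
  nb .....: next=.  (t=2,i=7, bit0=0)
  bits 00011011010111011111100000110010 = 459143218

459143218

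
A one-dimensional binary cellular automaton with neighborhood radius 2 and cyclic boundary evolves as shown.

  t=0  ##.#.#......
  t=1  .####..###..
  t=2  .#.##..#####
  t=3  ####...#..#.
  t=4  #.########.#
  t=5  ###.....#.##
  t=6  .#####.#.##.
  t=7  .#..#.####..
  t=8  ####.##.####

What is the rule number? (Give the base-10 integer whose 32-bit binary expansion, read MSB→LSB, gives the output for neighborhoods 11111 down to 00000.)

1575448213

  ##### -> .   bit 31 = 0  t=2,i=9
  ####. -> #   bit 30 = 1  t=1,i=3
  ###.# -> .   bit 29 = 0  t=2,i=11
  ###.. -> #   bit 28 = 1  t=1,i=4
  ##.## -> #   bit 27 = 1  t=4,i=1
  ##.#. -> #   bit 26 = 1  t=0,i=2
  ##..# -> .   bit 25 = 0  t=1,i=5
  ##... -> #   bit 24 = 1  t=1,i=10
  #.### -> #   bit 23 = 1  t=3,i=0
  #.##. -> #   bit 22 = 1  t=2,i=3
  #.#.# -> #   bit 21 = 1  t=0,i=3
  #.#.. -> .   bit 20 = 0  t=0,i=5
  #..## -> .   bit 19 = 0  t=1,i=6
  #..#. -> #   bit 18 = 1  t=3,i=9
  #...# -> #   bit 17 = 1  t=1,i=11
  #.... -> #   bit 16 = 1  t=0,i=7
  .#### -> .   bit 15 = 0  t=1,i=2
  .###. -> #   bit 14 = 1  t=1,i=8
  .##.# -> #   bit 13 = 1  t=0,i=1
  .##.. -> .   bit 12 = 0  t=2,i=4
  .#.## -> #   bit 11 = 1  t=2,i=2
  .#.#. -> #   bit 10 = 1  t=0,i=4
  .#..# -> #   bit 9 = 1  t=3,i=8
  .#... -> .   bit 8 = 0  t=0,i=6
  ..### -> #   bit 7 = 1  t=1,i=1
  ..##. -> .   bit 6 = 0  t=0,i=0
  ..#.# -> .   bit 5 = 0  t=3,i=10
  ..#.. -> #   bit 4 = 1  t=3,i=7
  ...## -> .   bit 3 = 0  t=0,i=11
  ...#. -> #   bit 2 = 1  t=3,i=6
  ....# -> .   bit 1 = 0  t=0,i=10
  ..... -> #   bit 0 = 1  t=0,i=8
  bits 01011101111001110110111010010101 = 1575448213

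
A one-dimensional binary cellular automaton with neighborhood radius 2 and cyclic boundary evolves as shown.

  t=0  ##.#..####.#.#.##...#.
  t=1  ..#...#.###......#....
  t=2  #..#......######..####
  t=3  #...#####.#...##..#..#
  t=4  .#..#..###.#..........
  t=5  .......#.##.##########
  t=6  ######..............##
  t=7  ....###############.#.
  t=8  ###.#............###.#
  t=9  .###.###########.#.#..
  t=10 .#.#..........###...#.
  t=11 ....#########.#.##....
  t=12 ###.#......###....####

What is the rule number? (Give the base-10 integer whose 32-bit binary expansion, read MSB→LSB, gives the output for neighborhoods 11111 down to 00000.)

1963000195

  [31] ##### => .  t=2,i=12
  [30] ####. => #  t=0,i=8
  [29] ###.# => #  t=0,i=9
  [28] ###.. => #  t=1,i=10
  [27] ##.## => .  t=5,i=11
  [26] ##.#. => #  t=0,i=2
  [25] ##..# => .  t=2,i=1
  [24] ##... => #  t=0,i=17
  [23] #.### => .  t=1,i=8
  [22] #.##. => .  t=0,i=0
  [21] #.#.# => .  t=0,i=11
  [20] #.#.. => .  t=0,i=3
  [19] #..## => .  t=0,i=5
  [18] #..#. => .  t=2,i=2
  [17] #...# => .  t=0,i=18
  [16] #.... => #  t=1,i=12
  [15] .#### => .  t=0,i=7
  [14] .###. => .  t=1,i=9
  [13] .##.# => .  t=0,i=1
  [12] .##.. => .  t=0,i=16
  [11] .#.## => .  t=0,i=14
  [10] .#.#. => .  t=0,i=12
  [9] .#..# => .  t=0,i=4
  [8] .#... => #  t=1,i=3
  [7] ..### => #  t=0,i=6
  [6] ..##. => .  t=3,i=14
  [5] ..#.# => .  t=0,i=20
  [4] ..#.. => .  t=1,i=2
  [3] ...## => .  t=2,i=9
  [2] ...#. => .  t=0,i=19
  [1] ....# => #  t=1,i=0
  [0] ..... => #  t=1,i=13
  bits 01110101000000010000000110000011 = 1963000195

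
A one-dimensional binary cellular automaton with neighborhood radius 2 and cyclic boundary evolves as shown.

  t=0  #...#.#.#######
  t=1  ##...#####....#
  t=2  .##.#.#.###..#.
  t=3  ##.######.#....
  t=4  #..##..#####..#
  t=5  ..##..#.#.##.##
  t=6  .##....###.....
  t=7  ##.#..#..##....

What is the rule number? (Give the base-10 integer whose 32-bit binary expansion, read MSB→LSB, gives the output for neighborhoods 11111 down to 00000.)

  #####|.  b31=0 t=0,i=10
  ####.|#  b30=1 t=0,i=14
  ###.#|#  b29=1 t=3,i=8
  ###..|#  b28=1 t=0,i=0
  ##.##|.  b27=0 t=3,i=2
  ##.#.|#  b26=1 t=2,i=3
  ##..#|.  b25=0 t=2,i=11
  ##...|#  b24=1 t=0,i=1
  #.###|#  b23=1 t=0,i=8
  #.##.|.  b22=0 t=5,i=10
  #.#.#|#  b21=1 t=0,i=6
  #.#..|#  b20=1 t=3,i=10
  #..##|#  b19=1 t=2,i=0
  #..#.|.  b18=0 t=2,i=12
  #...#|.  b17=0 t=0,i=2
  #....|.  b16=0 t=1,i=11
  .####|#  b15=1 t=0,i=9
  .###.|.  b14=0 t=1,i=0
  .##.#|.  b13=0 t=2,i=2
  .##..|.  b12=0 t=4,i=0
  .#.##|#  b11=1 t=0,i=7
  .#.#.|#  b10=1 t=0,i=5
  .#..#|.  b9=0 t=2,i=14
  .#...|#  b8=1 t=3,i=11
  ..###|.  b7=0 t=1,i=5
  ..##.|#  b6=1 t=2,i=1
  ..#.#|.  b5=0 t=0,i=4
  ..#..|.  b4=0 t=2,i=13
  ...##|#  b3=1 t=1,i=4
  ...#.|.  b2=0 t=0,i=3
  ....#|.  b1=0 t=1,i=12
  .....|.  b0=0 t=6,i=12
  bits 01110101101110001000110101001000 = 1975029064

1975029064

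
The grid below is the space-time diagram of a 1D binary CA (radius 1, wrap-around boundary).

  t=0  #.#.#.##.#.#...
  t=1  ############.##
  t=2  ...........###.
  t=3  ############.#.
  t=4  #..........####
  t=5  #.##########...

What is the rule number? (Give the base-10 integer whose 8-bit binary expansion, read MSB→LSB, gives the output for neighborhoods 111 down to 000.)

111

  [7] ### => .  t=1,i=0
  [6] ##. => #  t=0,i=7
  [5] #.# => #  t=0,i=1
  [4] #.. => .  t=0,i=12
  [3] .## => #  t=0,i=6
  [2] .#. => #  t=0,i=0
  [1] ..# => #  t=0,i=14
  [0] ... => #  t=0,i=13
  bits 01101111 = 111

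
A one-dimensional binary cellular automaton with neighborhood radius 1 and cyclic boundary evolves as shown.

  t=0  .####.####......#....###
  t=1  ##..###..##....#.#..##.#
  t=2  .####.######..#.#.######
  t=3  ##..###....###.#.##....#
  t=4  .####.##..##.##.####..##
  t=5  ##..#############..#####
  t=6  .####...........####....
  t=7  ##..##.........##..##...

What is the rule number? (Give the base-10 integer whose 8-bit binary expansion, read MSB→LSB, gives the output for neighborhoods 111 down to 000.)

122

  nb ###: next=.  (t=0,i=2, bit7=0)
  nb ##.: next=#  (t=0,i=4, bit6=1)
  nb #.#: next=#  (t=0,i=0, bit5=1)
  nb #..: next=#  (t=0,i=10, bit4=1)
  nb .##: next=#  (t=0,i=1, bit3=1)
  nb .#.: next=.  (t=0,i=16, bit2=0)
  nb ..#: next=#  (t=0,i=15, bit1=1)
  nb ...: next=.  (t=0,i=11, bit0=0)
  bits 01111010 = 122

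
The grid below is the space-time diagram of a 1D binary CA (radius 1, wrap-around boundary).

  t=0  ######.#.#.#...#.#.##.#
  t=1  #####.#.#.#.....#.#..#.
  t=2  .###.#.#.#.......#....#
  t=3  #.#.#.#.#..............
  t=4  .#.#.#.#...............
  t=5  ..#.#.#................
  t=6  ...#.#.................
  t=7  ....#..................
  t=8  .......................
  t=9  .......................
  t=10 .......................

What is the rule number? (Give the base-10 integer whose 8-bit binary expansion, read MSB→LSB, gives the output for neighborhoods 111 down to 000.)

  nb ###: next=#  (t=0,i=0, bit7=1)
  nb ##.: next=.  (t=0,i=5, bit6=0)
  nb #.#: next=#  (t=0,i=6, bit5=1)
  nb #..: next=.  (t=0,i=12, bit4=0)
  nb .##: next=.  (t=0,i=19, bit3=0)
  nb .#.: next=.  (t=0,i=7, bit2=0)
  nb ..#: next=.  (t=0,i=14, bit1=0)
  nb ...: next=.  (t=0,i=13, bit0=0)
  bits 10100000 = 160

160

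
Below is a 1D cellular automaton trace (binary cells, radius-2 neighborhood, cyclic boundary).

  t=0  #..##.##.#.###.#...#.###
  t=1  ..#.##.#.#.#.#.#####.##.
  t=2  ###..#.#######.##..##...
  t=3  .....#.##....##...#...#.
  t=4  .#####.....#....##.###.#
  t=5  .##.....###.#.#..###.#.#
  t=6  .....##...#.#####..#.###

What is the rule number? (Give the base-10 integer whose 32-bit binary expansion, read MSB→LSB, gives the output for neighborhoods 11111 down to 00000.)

  [31] ##### => .  t=1,i=17
  [30] ####. => .  t=0,i=23
  [29] ###.# => #  t=0,i=13
  [28] ###.. => .  t=0,i=0
  [27] ##.## => #  t=0,i=5
  [26] ##.#. => .  t=0,i=8
  [25] ##..# => .  t=0,i=1
  [24] ##... => .  t=1,i=23
  [23] #.### => #  t=0,i=11
  [22] #.##. => .  t=0,i=6
  [21] #.#.# => #  t=0,i=9
  [20] #.#.. => #  t=0,i=15
  [19] #..## => #  t=0,i=2
  [18] #..#. => .  t=2,i=4
  [17] #...# => #  t=0,i=17
  [16] #.... => .  t=3,i=0
  [15] .#### => #  t=0,i=22
  [14] .###. => .  t=0,i=12
  [13] .##.# => #  t=0,i=4
  [12] .##.. => .  t=1,i=22
  [11] .#.## => .  t=0,i=10
  [10] .#.#. => #  t=1,i=8
  [9] .#..# => #  t=5,i=15
  [8] .#... => #  t=0,i=16
  [7] ..### => .  t=2,i=0
  [6] ..##. => .  t=0,i=3
  [5] ..#.# => #  t=0,i=19
  [4] ..#.. => .  t=3,i=18
  [3] ...## => .  t=2,i=23
  [2] ...#. => #  t=0,i=18
  [1] ....# => #  t=3,i=3
  [0] ..... => #  t=3,i=1
  bits 00101000101110101010011100100111 = 683321127

683321127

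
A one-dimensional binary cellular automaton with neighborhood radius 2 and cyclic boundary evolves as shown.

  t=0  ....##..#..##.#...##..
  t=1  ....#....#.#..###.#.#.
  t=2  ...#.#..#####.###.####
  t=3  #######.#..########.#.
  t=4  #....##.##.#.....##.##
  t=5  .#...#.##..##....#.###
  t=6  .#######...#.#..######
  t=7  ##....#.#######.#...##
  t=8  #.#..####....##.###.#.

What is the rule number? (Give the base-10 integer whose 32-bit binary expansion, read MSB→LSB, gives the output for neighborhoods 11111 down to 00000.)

1777487844

  #####|.  b31=0 t=2,i=10
  ####.|#  b30=1 t=2,i=11
  ###.#|#  b29=1 t=1,i=16
  ###..|.  b28=0 t=2,i=21
  ##.##|#  b27=1 t=2,i=13
  ##.#.|.  b26=0 t=0,i=13
  ##..#|.  b25=0 t=0,i=6
  ##...|#  b24=1 t=0,i=20
  #.###|#  b23=1 t=2,i=14
  #.##.|#  b22=1 t=4,i=8
  #.#.#|#  b21=1 t=1,i=18
  #.#..|#  b20=1 t=0,i=14
  #..##|.  b19=0 t=0,i=10
  #..#.|.  b18=0 t=0,i=7
  #...#|#  b17=1 t=0,i=16
  #....|.  b16=0 t=0,i=21
  .####|.  b15=0 t=2,i=9
  .###.|#  b14=1 t=1,i=15
  .##.#|.  b13=0 t=0,i=12
  .##..|.  b12=0 t=0,i=5
  .#.##|#  b11=1 t=3,i=21
  .#.#.|#  b10=1 t=1,i=10
  .#..#|#  b9=1 t=0,i=9
  .#...|#  b8=1 t=0,i=15
  ..###|#  b7=1 t=1,i=14
  ..##.|#  b6=1 t=0,i=4
  ..#.#|#  b5=1 t=1,i=9
  ..#..|.  b4=0 t=0,i=8
  ...##|.  b3=0 t=0,i=3
  ...#.|#  b2=1 t=1,i=3
  ....#|.  b1=0 t=0,i=2
  .....|.  b0=0 t=0,i=0
  bits 01101001111100100100111111100100 = 1777487844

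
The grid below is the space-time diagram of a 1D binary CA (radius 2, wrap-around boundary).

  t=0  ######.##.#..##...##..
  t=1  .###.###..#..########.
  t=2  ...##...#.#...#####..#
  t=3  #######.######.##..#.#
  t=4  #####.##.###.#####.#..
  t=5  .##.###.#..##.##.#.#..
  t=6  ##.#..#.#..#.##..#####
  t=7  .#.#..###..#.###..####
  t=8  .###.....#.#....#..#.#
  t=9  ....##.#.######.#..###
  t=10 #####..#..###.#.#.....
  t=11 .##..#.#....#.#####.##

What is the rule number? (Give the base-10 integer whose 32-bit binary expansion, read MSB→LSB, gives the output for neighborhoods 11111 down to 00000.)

  #####|#  b31=1 t=0,i=2
  ####.|.  b30=0 t=0,i=4
  ###.#|#  b29=1 t=0,i=5
  ###..|.  b28=0 t=1,i=7
  ##.##|#  b27=1 t=0,i=6
  ##.#.|.  b26=0 t=0,i=9
  ##..#|#  b25=1 t=0,i=20
  ##...|#  b24=1 t=0,i=15
  #.###|.  b23=0 t=1,i=5
  #.##.|#  b22=1 t=0,i=7
  #.#.#|#  b21=1 t=5,i=17
  #.#..|#  b20=1 t=0,i=10
  #..##|.  b19=0 t=0,i=12
  #..#.|.  b18=0 t=1,i=9
  #...#|#  b17=1 t=0,i=16
  #....|#  b16=1 t=8,i=5
  .####|#  b15=1 t=0,i=1
  .###.|.  b14=0 t=1,i=2
  .##.#|.  b13=0 t=0,i=8
  .##..|#  b12=1 t=0,i=14
  .#.##|.  b11=0 t=3,i=20
  .#.#.|#  b10=1 t=2,i=9
  .#..#|.  b9=0 t=0,i=11
  .#...|#  b8=1 t=2,i=0
  ..###|.  b7=0 t=0,i=0
  ..##.|#  b6=1 t=0,i=13
  ..#.#|#  b5=1 t=2,i=8
  ..#..|#  b4=1 t=1,i=10
  ...##|#  b3=1 t=0,i=17
  ...#.|.  b2=0 t=2,i=7
  ....#|#  b1=1 t=8,i=7
  .....|.  b0=0 t=8,i=6
  bits 10101011011100111001010101111010 = 2876478842

2876478842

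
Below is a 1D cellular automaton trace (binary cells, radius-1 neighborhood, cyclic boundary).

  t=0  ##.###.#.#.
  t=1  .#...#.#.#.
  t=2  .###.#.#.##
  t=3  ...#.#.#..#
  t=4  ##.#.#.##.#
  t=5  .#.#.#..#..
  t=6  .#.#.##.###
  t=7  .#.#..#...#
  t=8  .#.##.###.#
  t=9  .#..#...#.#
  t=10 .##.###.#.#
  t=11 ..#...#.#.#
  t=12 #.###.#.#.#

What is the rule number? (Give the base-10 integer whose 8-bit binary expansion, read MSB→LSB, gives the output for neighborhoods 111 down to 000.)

  nb ###: next=.  (t=0,i=4, bit7=0)
  nb ##.: next=#  (t=0,i=1, bit6=1)
  nb #.#: next=.  (t=0,i=2, bit5=0)
  nb #..: next=#  (t=1,i=2, bit4=1)
  nb .##: next=.  (t=0,i=0, bit3=0)
  nb .#.: next=#  (t=0,i=7, bit2=1)
  nb ..#: next=.  (t=1,i=0, bit1=0)
  nb ...: next=#  (t=1,i=3, bit0=1)
  bits 01010101 = 85

85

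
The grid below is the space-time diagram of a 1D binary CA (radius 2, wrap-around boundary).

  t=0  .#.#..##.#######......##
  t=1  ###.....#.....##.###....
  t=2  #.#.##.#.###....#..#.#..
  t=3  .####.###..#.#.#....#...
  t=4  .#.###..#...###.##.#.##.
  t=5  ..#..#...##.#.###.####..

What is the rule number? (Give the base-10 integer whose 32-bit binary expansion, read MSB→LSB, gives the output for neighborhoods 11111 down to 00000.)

  nb #####: next=.  (t=0,i=11, bit31=0)
  nb ####.: next=#  (t=0,i=14, bit30=1)
  nb ###.#: next=#  (t=3,i=4, bit29=1)
  nb ###..: next=#  (t=0,i=15, bit28=1)
  nb ##.##: next=#  (t=0,i=8, bit27=1)
  nb ##.#.: next=#  (t=0,i=0, bit26=1)
  nb ##..#: next=.  (t=3,i=9, bit25=0)
  nb ##...: next=.  (t=0,i=16, bit24=0)
  nb #.###: next=.  (t=0,i=9, bit23=0)
  nb #.##.: next=#  (t=2,i=4, bit22=1)
  nb #.#.#: next=#  (t=0,i=1, bit21=1)
  nb #.#..: next=.  (t=0,i=3, bit20=0)
  nb #..##: next=.  (t=0,i=5, bit19=0)
  nb #..#.: next=.  (t=2,i=18, bit18=0)
  nb #...#: next=#  (t=4,i=10, bit17=1)
  nb #....: next=#  (t=0,i=17, bit16=1)
  nb .####: next=.  (t=0,i=10, bit15=0)
  nb .###.: next=.  (t=1,i=1, bit14=0)
  nb .##.#: next=.  (t=0,i=7, bit13=0)
  nb .##..: next=.  (t=4,i=22, bit12=0)
  nb .#.##: next=#  (t=2,i=3, bit11=1)
  nb .#.#.: next=#  (t=0,i=2, bit10=1)
  nb .#..#: next=.  (t=0,i=4, bit9=0)
  nb .#...: next=#  (t=1,i=9, bit8=1)
  nb ..###: next=#  (t=1,i=0, bit7=1)
  nb ..##.: next=.  (t=0,i=6, bit6=0)
  nb ..#.#: next=.  (t=2,i=0, bit5=0)
  nb ..#..: next=.  (t=1,i=8, bit4=0)
  nb ...##: next=.  (t=0,i=21, bit3=0)
  nb ...#.: next=#  (t=1,i=7, bit2=1)
  nb ....#: next=.  (t=0,i=20, bit1=0)
  nb .....: next=#  (t=0,i=18, bit0=1)
  bits 01111100011000110000110110000101 = 2086866309

2086866309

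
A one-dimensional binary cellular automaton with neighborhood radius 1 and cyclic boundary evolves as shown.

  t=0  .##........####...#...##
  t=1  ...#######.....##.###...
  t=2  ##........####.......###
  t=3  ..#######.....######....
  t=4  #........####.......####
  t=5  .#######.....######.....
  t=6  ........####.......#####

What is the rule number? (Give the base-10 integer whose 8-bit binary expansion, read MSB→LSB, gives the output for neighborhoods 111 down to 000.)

21

  ### -> .   bit 7 = 0  t=0,i=12
  ##. -> .   bit 6 = 0  t=0,i=2
  #.# -> .   bit 5 = 0  t=0,i=0
  #.. -> #   bit 4 = 1  t=0,i=3
  .## -> .   bit 3 = 0  t=0,i=1
  .#. -> #   bit 2 = 1  t=0,i=18
  ..# -> .   bit 1 = 0  t=0,i=10
  ... -> #   bit 0 = 1  t=0,i=4
  bits 00010101 = 21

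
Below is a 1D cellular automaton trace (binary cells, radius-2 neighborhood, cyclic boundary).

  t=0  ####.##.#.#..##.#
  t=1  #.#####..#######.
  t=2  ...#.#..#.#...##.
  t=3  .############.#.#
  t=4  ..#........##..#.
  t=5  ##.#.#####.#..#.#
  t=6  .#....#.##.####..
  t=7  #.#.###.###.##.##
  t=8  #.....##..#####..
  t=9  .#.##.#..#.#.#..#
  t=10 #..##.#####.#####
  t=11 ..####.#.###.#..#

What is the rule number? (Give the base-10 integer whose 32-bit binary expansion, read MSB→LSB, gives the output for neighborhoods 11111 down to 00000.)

1767810919

  ##### -> .   bit 31 = 0  t=0,i=1
  ####. -> #   bit 30 = 1  t=0,i=2
  ###.# -> #   bit 29 = 1  t=0,i=3
  ###.. -> .   bit 28 = 0  t=1,i=6
  ##.## -> #   bit 27 = 1  t=0,i=4
  ##.#. -> .   bit 26 = 0  t=0,i=7
  ##..# -> .   bit 25 = 0  t=1,i=7
  ##... -> #   bit 24 = 1  t=2,i=16
  #.### -> .   bit 23 = 0  t=0,i=16
  #.##. -> #   bit 22 = 1  t=0,i=5
  #.#.# -> .   bit 21 = 0  t=0,i=8
  #.#.. -> #   bit 20 = 1  t=0,i=10
  #..## -> #   bit 19 = 1  t=0,i=12
  #..#. -> #   bit 18 = 1  t=2,i=7
  #...# -> #   bit 17 = 1  t=2,i=12
  #.... -> .   bit 16 = 0  t=2,i=0
  .#### -> #   bit 15 = 1  t=0,i=0
  .###. -> .   bit 14 = 0  t=5,i=0
  .##.# -> #   bit 13 = 1  t=0,i=6
  .##.. -> .   bit 12 = 0  t=2,i=15
  .#.## -> .   bit 11 = 0  t=1,i=1
  .#.#. -> #   bit 10 = 1  t=0,i=9
  .#..# -> #   bit 9 = 1  t=0,i=11
  .#... -> #   bit 8 = 1  t=2,i=11
  ..### -> .   bit 7 = 0  t=1,i=9
  ..##. -> #   bit 6 = 1  t=0,i=13
  ..#.# -> #   bit 5 = 1  t=2,i=3
  ..#.. -> .   bit 4 = 0  t=4,i=2
  ...## -> .   bit 3 = 0  t=2,i=13
  ...#. -> #   bit 2 = 1  t=2,i=2
  ....# -> #   bit 1 = 1  t=2,i=1
  ..... -> #   bit 0 = 1  t=4,i=5
  bits 01101001010111101010011101100111 = 1767810919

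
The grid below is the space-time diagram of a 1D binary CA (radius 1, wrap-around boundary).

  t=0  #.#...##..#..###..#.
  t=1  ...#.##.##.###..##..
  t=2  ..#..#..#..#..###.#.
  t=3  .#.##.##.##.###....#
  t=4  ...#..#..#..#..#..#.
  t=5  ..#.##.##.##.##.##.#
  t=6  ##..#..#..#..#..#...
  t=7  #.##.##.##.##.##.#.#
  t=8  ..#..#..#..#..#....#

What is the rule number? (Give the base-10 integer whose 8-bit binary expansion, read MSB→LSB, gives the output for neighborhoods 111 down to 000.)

  ### -> .   bit 7 = 0  t=0,i=14
  ##. -> .   bit 6 = 0  t=0,i=7
  #.# -> .   bit 5 = 0  t=0,i=1
  #.. -> #   bit 4 = 1  t=0,i=3
  .## -> #   bit 3 = 1  t=0,i=6
  .#. -> .   bit 2 = 0  t=0,i=0
  ..# -> #   bit 1 = 1  t=0,i=5
  ... -> .   bit 0 = 0  t=0,i=4
  bits 00011010 = 26

26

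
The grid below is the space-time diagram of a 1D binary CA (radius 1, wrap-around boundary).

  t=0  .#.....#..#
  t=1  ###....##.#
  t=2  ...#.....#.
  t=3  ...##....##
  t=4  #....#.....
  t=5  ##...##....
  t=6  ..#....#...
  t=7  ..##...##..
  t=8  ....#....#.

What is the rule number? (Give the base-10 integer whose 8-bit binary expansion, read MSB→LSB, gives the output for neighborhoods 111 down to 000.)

52

  [7] ### => .  t=1,i=0
  [6] ##. => .  t=1,i=2
  [5] #.# => #  t=0,i=0
  [4] #.. => #  t=0,i=2
  [3] .## => .  t=1,i=7
  [2] .#. => #  t=0,i=1
  [1] ..# => .  t=0,i=6
  [0] ... => .  t=0,i=3
  bits 00110100 = 52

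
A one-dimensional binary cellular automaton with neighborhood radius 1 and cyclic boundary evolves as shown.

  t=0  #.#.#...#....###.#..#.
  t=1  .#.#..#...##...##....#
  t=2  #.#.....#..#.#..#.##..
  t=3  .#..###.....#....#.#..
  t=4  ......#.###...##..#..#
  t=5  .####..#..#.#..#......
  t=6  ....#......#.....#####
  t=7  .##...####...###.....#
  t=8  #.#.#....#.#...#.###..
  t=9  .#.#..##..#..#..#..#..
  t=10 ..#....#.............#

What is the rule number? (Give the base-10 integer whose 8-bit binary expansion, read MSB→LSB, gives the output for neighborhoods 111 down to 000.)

97

  ###|.  b7=0 t=0,i=14
  ##.|#  b6=1 t=0,i=15
  #.#|#  b5=1 t=0,i=1
  #..|.  b4=0 t=0,i=5
  .##|.  b3=0 t=0,i=13
  .#.|.  b2=0 t=0,i=0
  ..#|.  b1=0 t=0,i=7
  ...|#  b0=1 t=0,i=6
  bits 01100001 = 97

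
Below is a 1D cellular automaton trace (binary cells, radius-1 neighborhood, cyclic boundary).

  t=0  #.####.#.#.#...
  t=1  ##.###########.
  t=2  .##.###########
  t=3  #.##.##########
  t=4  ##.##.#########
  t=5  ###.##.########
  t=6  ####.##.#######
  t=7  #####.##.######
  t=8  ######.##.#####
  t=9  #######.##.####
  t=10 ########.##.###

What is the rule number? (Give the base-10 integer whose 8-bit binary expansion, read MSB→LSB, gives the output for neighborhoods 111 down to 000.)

  nb ###: next=#  (t=0,i=3, bit7=1)
  nb ##.: next=#  (t=0,i=5, bit6=1)
  nb #.#: next=#  (t=0,i=1, bit5=1)
  nb #..: next=#  (t=0,i=12, bit4=1)
  nb .##: next=.  (t=0,i=2, bit3=0)
  nb .#.: next=#  (t=0,i=0, bit2=1)
  nb ..#: next=.  (t=0,i=14, bit1=0)
  nb ...: next=#  (t=0,i=13, bit0=1)
  bits 11110101 = 245

245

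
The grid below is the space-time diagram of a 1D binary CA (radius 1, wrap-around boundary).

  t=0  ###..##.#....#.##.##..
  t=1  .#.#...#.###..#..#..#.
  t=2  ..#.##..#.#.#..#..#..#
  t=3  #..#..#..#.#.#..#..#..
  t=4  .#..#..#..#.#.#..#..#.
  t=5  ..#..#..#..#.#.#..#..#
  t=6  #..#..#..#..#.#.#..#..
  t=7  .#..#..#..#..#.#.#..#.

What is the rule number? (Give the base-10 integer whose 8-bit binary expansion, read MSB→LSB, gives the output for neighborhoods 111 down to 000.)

  nb ###: next=#  (t=0,i=1, bit7=1)
  nb ##.: next=.  (t=0,i=2, bit6=0)
  nb #.#: next=#  (t=0,i=7, bit5=1)
  nb #..: next=#  (t=0,i=3, bit4=1)
  nb .##: next=.  (t=0,i=0, bit3=0)
  nb .#.: next=.  (t=0,i=8, bit2=0)
  nb ..#: next=.  (t=0,i=4, bit1=0)
  nb ...: next=#  (t=0,i=10, bit0=1)
  bits 10110001 = 177

177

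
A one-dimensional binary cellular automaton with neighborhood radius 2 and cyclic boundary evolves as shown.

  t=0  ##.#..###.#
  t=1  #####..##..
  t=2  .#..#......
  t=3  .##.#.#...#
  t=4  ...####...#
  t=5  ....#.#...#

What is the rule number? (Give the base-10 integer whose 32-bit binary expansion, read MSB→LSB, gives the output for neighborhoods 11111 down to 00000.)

  nb #####: next=.  (t=1,i=2, bit31=0)
  nb ####.: next=.  (t=1,i=3, bit30=0)
  nb ###.#: next=#  (t=0,i=1, bit29=1)
  nb ###..: next=#  (t=1,i=4, bit28=1)
  nb ##.##: next=.  (t=0,i=9, bit27=0)
  nb ##.#.: next=#  (t=0,i=2, bit26=1)
  nb ##..#: next=.  (t=1,i=5, bit25=0)
  nb ##...: next=.  (t=4,i=7, bit24=0)
  nb #.###: next=.  (t=0,i=10, bit23=0)
  nb #.##.: next=.  (t=3,i=1, bit22=0)
  nb #.#.#: next=#  (t=3,i=4, bit21=1)
  nb #.#..: next=#  (t=0,i=3, bit20=1)
  nb #..##: next=.  (t=0,i=5, bit19=0)
  nb #..#.: next=.  (t=2,i=3, bit18=0)
  nb #...#: next=.  (t=3,i=8, bit17=0)
  nb #....: next=#  (t=2,i=6, bit16=1)
  nb .####: next=#  (t=1,i=1, bit15=1)
  nb .###.: next=#  (t=0,i=0, bit14=1)
  nb .##.#: next=.  (t=3,i=2, bit13=0)
  nb .##..: next=.  (t=1,i=8, bit12=0)
  nb .#.##: next=.  (t=3,i=0, bit11=0)
  nb .#.#.: next=#  (t=3,i=5, bit10=1)
  nb .#..#: next=#  (t=0,i=4, bit9=1)
  nb .#...: next=.  (t=2,i=5, bit8=0)
  nb ..###: next=.  (t=0,i=6, bit7=0)
  nb ..##.: next=.  (t=1,i=7, bit6=0)
  nb ..#.#: next=#  (t=3,i=10, bit5=1)
  nb ..#..: next=#  (t=2,i=1, bit4=1)
  nb ...##: next=.  (t=4,i=2, bit3=0)
  nb ...#.: next=.  (t=2,i=0, bit2=0)
  nb ....#: next=#  (t=2,i=10, bit1=1)
  nb .....: next=.  (t=2,i=7, bit0=0)
  bits 00110100001100011100011000110010 = 875677234

875677234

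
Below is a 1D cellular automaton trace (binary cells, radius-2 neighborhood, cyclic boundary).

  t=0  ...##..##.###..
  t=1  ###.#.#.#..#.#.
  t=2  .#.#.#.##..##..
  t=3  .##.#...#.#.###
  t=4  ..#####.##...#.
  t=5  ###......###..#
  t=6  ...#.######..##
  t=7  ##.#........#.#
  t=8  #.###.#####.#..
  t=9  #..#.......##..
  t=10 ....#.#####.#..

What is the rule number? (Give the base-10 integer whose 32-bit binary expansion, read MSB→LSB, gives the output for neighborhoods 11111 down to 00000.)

85620139

  ##### -> .   bit 31 = 0  t=4,i=4
  ####. -> .   bit 30 = 0  t=4,i=5
  ###.# -> .   bit 29 = 0  t=1,i=2
  ###.. -> .   bit 28 = 0  t=0,i=12
  ##.## -> .   bit 27 = 0  t=0,i=9
  ##.#. -> #   bit 26 = 1  t=1,i=3
  ##..# -> .   bit 25 = 0  t=0,i=5
  ##... -> #   bit 24 = 1  t=0,i=13
  #.### -> .   bit 23 = 0  t=0,i=10
  #.##. -> .   bit 22 = 0  t=2,i=7
  #.#.# -> .   bit 21 = 0  t=1,i=4
  #.#.. -> #   bit 20 = 1  t=1,i=8
  #..## -> #   bit 19 = 1  t=0,i=6
  #..#. -> .   bit 18 = 0  t=1,i=10
  #...# -> #   bit 17 = 1  t=2,i=14
  #.... -> .   bit 16 = 0  t=0,i=14
  .#### -> .   bit 15 = 0  t=4,i=3
  .###. -> #   bit 14 = 1  t=0,i=11
  .##.# -> #   bit 13 = 1  t=0,i=8
  .##.. -> #   bit 12 = 1  t=0,i=4
  .#.## -> .   bit 11 = 0  t=1,i=14
  .#.#. -> #   bit 10 = 1  t=1,i=5
  .#..# -> .   bit 9 = 0  t=1,i=9
  .#... -> #   bit 8 = 1  t=3,i=5
  ..### -> #   bit 7 = 1  t=4,i=2
  ..##. -> .   bit 6 = 0  t=0,i=3
  ..#.# -> #   bit 5 = 1  t=1,i=11
  ..#.. -> .   bit 4 = 0  t=4,i=13
  ...## -> #   bit 3 = 1  t=0,i=2
  ...#. -> .   bit 2 = 0  t=2,i=0
  ....# -> #   bit 1 = 1  t=0,i=1
  ..... -> #   bit 0 = 1  t=0,i=0
  bits 00000101000110100111010110101011 = 85620139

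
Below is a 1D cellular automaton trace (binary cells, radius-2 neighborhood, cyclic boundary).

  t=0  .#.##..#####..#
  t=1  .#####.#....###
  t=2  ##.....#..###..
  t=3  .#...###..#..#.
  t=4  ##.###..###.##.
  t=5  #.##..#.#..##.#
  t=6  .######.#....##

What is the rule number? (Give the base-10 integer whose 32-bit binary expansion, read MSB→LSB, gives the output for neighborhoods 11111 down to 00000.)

183900350

  #####|.  b31=0 t=0,i=9
  ####.|.  b30=0 t=0,i=10
  ###.#|.  b29=0 t=1,i=5
  ###..|.  b28=0 t=0,i=11
  ##.##|#  b27=1 t=1,i=0
  ##.#.|.  b26=0 t=1,i=6
  ##..#|#  b25=1 t=0,i=5
  ##...|.  b24=0 t=2,i=2
  #.###|#  b23=1 t=1,i=1
  #.##.|#  b22=1 t=0,i=3
  #.#.#|#  b21=1 t=0,i=1
  #.#..|#  b20=1 t=1,i=7
  #..##|.  b19=0 t=0,i=6
  #..#.|#  b18=1 t=0,i=13
  #...#|#  b17=1 t=3,i=3
  #....|.  b16=0 t=1,i=9
  .####|.  b15=0 t=0,i=8
  .###.|.  b14=0 t=1,i=13
  .##.#|.  b13=0 t=4,i=1
  .##..|#  b12=1 t=0,i=4
  .#.##|#  b11=1 t=0,i=2
  .#.#.|.  b10=0 t=0,i=0
  .#..#|.  b9=0 t=2,i=8
  .#...|.  b8=0 t=1,i=8
  ..###|#  b7=1 t=0,i=7
  ..##.|.  b6=0 t=2,i=0
  ..#.#|#  b5=1 t=0,i=14
  ..#..|#  b4=1 t=2,i=7
  ...##|#  b3=1 t=1,i=11
  ...#.|#  b2=1 t=2,i=6
  ....#|#  b1=1 t=1,i=10
  .....|.  b0=0 t=2,i=4
  bits 00001010111101100001100010111110 = 183900350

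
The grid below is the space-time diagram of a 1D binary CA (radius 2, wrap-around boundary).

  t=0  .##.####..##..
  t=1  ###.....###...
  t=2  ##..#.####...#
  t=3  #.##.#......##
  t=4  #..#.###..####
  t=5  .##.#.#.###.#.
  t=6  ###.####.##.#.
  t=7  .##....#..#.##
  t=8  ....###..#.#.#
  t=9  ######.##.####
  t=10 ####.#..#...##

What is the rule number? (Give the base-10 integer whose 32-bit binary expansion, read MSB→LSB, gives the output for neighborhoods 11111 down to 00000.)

  ##### -> #   bit 31 = 1  t=4,i=12
  ####. -> .   bit 30 = 0  t=0,i=6
  ###.# -> #   bit 29 = 1  t=3,i=0
  ###.. -> .   bit 28 = 0  t=0,i=7
  ##.## -> .   bit 27 = 0  t=0,i=3
  ##.#. -> .   bit 26 = 0  t=3,i=4
  ##..# -> #   bit 25 = 1  t=0,i=8
  ##... -> .   bit 24 = 0  t=0,i=12
  #.### -> .   bit 23 = 0  t=0,i=4
  #.##. -> .   bit 22 = 0  t=3,i=2
  #.#.# -> #   bit 21 = 1  t=5,i=4
  #.#.. -> #   bit 20 = 1  t=3,i=5
  #..## -> #   bit 19 = 1  t=0,i=9
  #..#. -> #   bit 18 = 1  t=2,i=3
  #...# -> .   bit 17 = 0  t=0,i=13
  #.... -> #   bit 16 = 1  t=1,i=4
  .#### -> .   bit 15 = 0  t=0,i=5
  .###. -> #   bit 14 = 1  t=1,i=1
  .##.# -> #   bit 13 = 1  t=0,i=2
  .##.. -> .   bit 12 = 0  t=0,i=11
  .#.## -> #   bit 11 = 1  t=2,i=5
  .#.#. -> #   bit 10 = 1  t=5,i=5
  .#..# -> .   bit 9 = 0  t=5,i=13
  .#... -> #   bit 8 = 1  t=3,i=6
  ..### -> #   bit 7 = 1  t=1,i=0
  ..##. -> #   bit 6 = 1  t=0,i=1
  ..#.# -> .   bit 5 = 0  t=2,i=4
  ..#.. -> .   bit 4 = 0  t=7,i=7
  ...## -> #   bit 3 = 1  t=0,i=0
  ...#. -> #   bit 2 = 1  t=7,i=6
  ....# -> #   bit 1 = 1  t=1,i=6
  ..... -> .   bit 0 = 0  t=1,i=5
  bits 10100010001111010110110111001110 = 2721934798

2721934798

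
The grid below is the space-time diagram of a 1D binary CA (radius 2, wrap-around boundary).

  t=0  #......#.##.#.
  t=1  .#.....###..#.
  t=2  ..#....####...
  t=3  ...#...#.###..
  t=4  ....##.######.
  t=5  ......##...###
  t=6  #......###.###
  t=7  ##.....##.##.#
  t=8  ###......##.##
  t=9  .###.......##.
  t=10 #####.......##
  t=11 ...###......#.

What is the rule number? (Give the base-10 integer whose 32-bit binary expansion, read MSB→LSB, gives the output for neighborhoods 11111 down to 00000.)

  nb #####: next=.  (t=4,i=9, bit31=0)
  nb ####.: next=#  (t=2,i=9, bit30=1)
  nb ###.#: next=.  (t=6,i=9, bit29=0)
  nb ###..: next=#  (t=1,i=9, bit28=1)
  nb ##.##: next=#  (t=4,i=6, bit27=1)
  nb ##.#.: next=.  (t=0,i=11, bit26=0)
  nb ##..#: next=#  (t=1,i=10, bit25=1)
  nb ##...: next=#  (t=2,i=11, bit24=1)
  nb #.###: next=#  (t=3,i=9, bit23=1)
  nb #.##.: next=#  (t=0,i=9, bit22=1)
  nb #.#.#: next=#  (t=0,i=12, bit21=1)
  nb #.#..: next=.  (t=0,i=0, bit20=0)
  nb #..##: next=#  (t=9,i=0, bit19=1)
  nb #..#.: next=.  (t=1,i=0, bit18=0)
  nb #...#: next=#  (t=3,i=5, bit17=1)
  nb #....: next=.  (t=0,i=2, bit16=0)
  nb .####: next=.  (t=2,i=8, bit15=0)
  nb .###.: next=#  (t=1,i=8, bit14=1)
  nb .##.#: next=.  (t=0,i=10, bit13=0)
  nb .##..: next=#  (t=5,i=7, bit12=1)
  nb .#.##: next=#  (t=0,i=8, bit11=1)
  nb .#.#.: next=.  (t=0,i=13, bit10=0)
  nb .#..#: next=.  (t=1,i=13, bit9=0)
  nb .#...: next=#  (t=0,i=1, bit8=1)
  nb ..###: next=#  (t=1,i=7, bit7=1)
  nb ..##.: next=.  (t=4,i=4, bit6=0)
  nb ..#.#: next=#  (t=0,i=7, bit5=1)
  nb ..#..: next=.  (t=1,i=1, bit4=0)
  nb ...##: next=.  (t=1,i=6, bit3=0)
  nb ...#.: next=.  (t=0,i=6, bit2=0)
  nb ....#: next=.  (t=0,i=5, bit1=0)
  nb .....: next=.  (t=0,i=3, bit0=0)
  bits 01011011111010100101100110100000 = 1542085024

1542085024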